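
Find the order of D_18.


|D_n| = 2n (n rotations and n reflections)
|D_18| = 2×18 = 36

|D_18| = 36


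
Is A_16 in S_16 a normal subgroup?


H = A_16 in S_16
A_16 has index 2 in S_16, and every subgroup of index 2 is normal

Yes, normal subgroup


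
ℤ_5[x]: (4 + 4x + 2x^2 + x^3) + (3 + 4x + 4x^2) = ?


Add coefficients mod 5:
x^0: 4 + 3 = 2 (mod 5)
x^1: 4 + 4 = 3 (mod 5)
x^2: 2 + 4 = 1 (mod 5)
x^3: 1 + 0 = 1 (mod 5)
Result: 2 + 3x + x^2 + x^3

f + g = 2 + 3x + x^2 + x^3


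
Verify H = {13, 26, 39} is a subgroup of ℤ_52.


Subgroup test for H = {13, 26, 39} in (ℤ_52, +):
(1) 0 ∈ H? No
(2) Closure: for all a,b ∈ H, (a+b) mod 52 ∈ H? No  [counterexample: 13 + 39 = 0 ∉ H]
(3) Inverses: for all a ∈ H, -a mod 52 ∈ H? Yes

No, H is not a subgroup of ℤ_52


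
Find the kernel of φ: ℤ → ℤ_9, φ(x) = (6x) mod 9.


Kernel = preimage of identity
ker(φ) = {x ∈ ℤ : 6x ≡ 0 (mod 9)}. gcd(6,9) = 3, so 6x ≡ 0 (mod 9) ⟺ x ≡ 0 (mod 9/3 = 3). Hence ker(φ) = 3ℤ

ker(φ) = 3ℤ


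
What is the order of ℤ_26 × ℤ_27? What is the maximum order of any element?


|ℤ_26 × ℤ_27| = 26 × 27 = 702
Max element order = lcm(26,27) = 702
Cyclic? Yes (gcd=1)

|ℤ_26×ℤ_27| = 702, max element order = 702


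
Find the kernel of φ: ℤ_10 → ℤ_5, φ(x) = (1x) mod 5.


Kernel = preimage of identity
ker(φ) = {x ∈ ℤ_10 : 1x ≡ 0 (mod 5)}. Since 5 | 10, φ is well-defined. The kernel is the cyclic subgroup ⟨5⟩ of ℤ_10 (order 2), i.e. {0, 5}

ker(φ) = {0, 5}


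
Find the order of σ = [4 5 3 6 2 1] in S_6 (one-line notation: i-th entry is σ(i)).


Cycle decomposition: (1 4 6) (2 5)
Cycle lengths: 3, 2
Order = lcm(3, 2) = 6

ord(σ) = 6


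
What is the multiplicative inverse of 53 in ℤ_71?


Use the extended Euclidean algorithm to write 1 = 53·s + 71·t; then s mod 71 is the inverse.
Euclidean algorithm:
  53 = 0·71 + 53
  71 = 1·53 + 18
  53 = 2·18 + 17
  18 = 1·17 + 1
  17 = 17·1 + 0
gcd(53,71) = 1
Back-substitution gives: 53·(-4) + 71·(3) = 1
So 53⁻¹ ≡ -4 ≡ 67 (mod 71)
Check: 53 × 67 = 3551 ≡ 1 (mod 71) ✓

53⁻¹ ≡ 67 (mod 71)


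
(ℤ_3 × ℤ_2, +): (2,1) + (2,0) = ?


Operation: componentwise addition mod (3, 2)
(2,1) + (2,0) = ((a₁+b₁) mod 3, (a₂+b₂) mod 2) with a = (2,1), b = (2,0)

(2,1) + (2,0) = (1,1)


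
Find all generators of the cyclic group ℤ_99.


g generates ℤ_n iff gcd(g,n) = 1
Prime factors of 99: 3, 11
Generators are g ∈ {1,...,98} not divisible by any of these primes.
Generators: {1, 2, 4, 5, 7, 8, 10, 13, 14, 16, 17, 19, 20, 23, 25, 26, 28, 29, 31, 32, 34, 35, 37, 38, 40, 41, 43, 46, 47, 49, 50, 52, 53, 56, 58, 59, 61, 62, 64, 65, 67, 68, 70, 71, 73, 74, 76, 79, 80, 82, 83, 85, 86, 89, 91, 92, 94, 95, 97, 98}
Number of generators = φ(99) = 60

Generators of ℤ_99 = {1, 2, 4, 5, 7, 8, 10, 13, 14, 16, 17, 19, 20, 23, 25, 26, 28, 29, 31, 32, 34, 35, 37, 38, 40, 41, 43, 46, 47, 49, 50, 52, 53, 56, 58, 59, 61, 62, 64, 65, 67, 68, 70, 71, 73, 74, 76, 79, 80, 82, 83, 85, 86, 89, 91, 92, 94, 95, 97, 98}


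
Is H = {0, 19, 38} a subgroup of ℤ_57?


Subgroup test for H = {0, 19, 38} in (ℤ_57, +):
(1) 0 ∈ H? Yes
(2) Closure: for all a,b ∈ H, (a+b) mod 57 ∈ H? Yes
(3) Inverses: for all a ∈ H, -a mod 57 ∈ H? Yes

Yes, H is a subgroup of ℤ_57


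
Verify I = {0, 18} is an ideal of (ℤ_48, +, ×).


Check ideal conditions for I = {0, 18} in ℤ_48:
(1) I is an additive subgroup? No
(2) For r ∈ ℤ_48 and a ∈ I: r·a ∈ I? No  [counterexample: r=2, a=18, r·a mod 48 = 36 ∉ I]

No, I is not an ideal of ℤ_48


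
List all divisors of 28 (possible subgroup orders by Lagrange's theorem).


Lagrange's theorem: |H| divides |G|
|G| = 28
Divisors of 28: 1, 2, 4, 7, 14, 28

Possible subgroup orders: {1, 2, 4, 7, 14, 28}


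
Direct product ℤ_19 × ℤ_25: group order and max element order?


|ℤ_19 × ℤ_25| = 19 × 25 = 475
Max element order = lcm(19,25) = 475
Cyclic? Yes (gcd=1)

|ℤ_19×ℤ_25| = 475, max element order = 475


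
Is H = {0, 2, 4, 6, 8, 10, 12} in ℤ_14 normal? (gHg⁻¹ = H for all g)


H = {0, 2, 4, 6, 8, 10, 12} in ℤ_14
ℤ_14 is abelian; every subgroup of an abelian group is normal

Yes, normal subgroup


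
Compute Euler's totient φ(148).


Factor n: 148 = 2^2 × 37
φ(n) = n · ∏(1 - 1/p) over distinct primes p | n
φ(148) = 148 · (1 - 1/2) · (1 - 1/37) = 72

φ(148) = 72


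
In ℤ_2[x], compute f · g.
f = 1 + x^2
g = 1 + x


Expand and collect like terms; reduce coefficients mod 2:
x^0: 1·1 = 1 ≡ 1 (mod 2)
x^1: 1·1 + 0·1 = 1 ≡ 1 (mod 2)
x^2: 0·1 + 1·1 = 1 ≡ 1 (mod 2)
x^3: 1·1 = 1 ≡ 1 (mod 2)
Result: 1 + x + x^2 + x^3

f · g = 1 + x + x^2 + x^3


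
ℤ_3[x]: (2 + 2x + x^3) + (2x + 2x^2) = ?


Add coefficients mod 3:
x^0: 2 + 0 = 2 (mod 3)
x^1: 2 + 2 = 1 (mod 3)
x^2: 0 + 2 = 2 (mod 3)
x^3: 1 + 0 = 1 (mod 3)
Result: 2 + x + 2x^2 + x^3

f + g = 2 + x + 2x^2 + x^3


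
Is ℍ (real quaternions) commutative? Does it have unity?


quaternion multiplication is non-commutative (ij = k ≠ ji = -k); has unity 1; a division ring but not an integral domain since integral domains are commutative by convention
Commutative: No
Integral domain: No
Has unity: Yes

ℍ (real quaternions): Commutative=No, Unity=Yes


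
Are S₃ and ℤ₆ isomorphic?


Comparing S₃ and ℤ₆:
S₃ is non-abelian, ℤ₆ is abelian

No, S₃ ≇ ℤ₆


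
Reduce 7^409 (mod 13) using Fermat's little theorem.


Fermat's little theorem: if p is prime and gcd(a,p)=1, then a^(p-1) ≡ 1 (mod p)
p = 13 is prime, gcd(7,13) = 1
Reduce exponent: 409 mod 12 = 1
So 7^409 ≡ 7^1 (mod 13)
7^1 mod 13 = 7

7^409 ≡ 7 (mod 13)


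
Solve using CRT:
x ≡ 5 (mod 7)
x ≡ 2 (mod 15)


m₁ = 7, m₂ = 15, gcd = 1, so CRT applies. M = m₁·m₂ = 105
Let M₁ = M/m₁ = 15, M₂ = M/m₂ = 7
Find y₁ ≡ M₁⁻¹ (mod m₁): 15⁻¹ ≡ 1 (mod 7)
Find y₂ ≡ M₂⁻¹ (mod m₂): 7⁻¹ ≡ 13 (mod 15)
x = a₁·M₁·y₁ + a₂·M₂·y₂ = 5·15·1 + 2·7·13 = 257
Reduce mod 105: x ≡ 47
Check: 47 mod 7 = 5 ✓, 47 mod 15 = 2 ✓

x ≡ 47 (mod 105)


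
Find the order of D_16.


|D_n| = 2n (n rotations and n reflections)
|D_16| = 2×16 = 32

|D_16| = 32


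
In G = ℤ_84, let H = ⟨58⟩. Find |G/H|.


|⟨58⟩| = n / gcd(58, 84) = 84 / 2 = 42
H is normal (ℤ_84 is abelian).
|G/H| = |G| / |H| = 84 / 42 = 2

|G/H| = 2


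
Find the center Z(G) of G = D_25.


Z(G) = {g ∈ G | gx = xg for all x ∈ G}
For odd n, Z(D_n) = {e}: no nontrivial rotation commutes with all reflections

Z(D_25) = {e}


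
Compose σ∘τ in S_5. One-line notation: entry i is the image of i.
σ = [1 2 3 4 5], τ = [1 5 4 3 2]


σ∘τ: apply τ first, then σ
1 →τ 1 →σ 1
2 →τ 5 →σ 5
3 →τ 4 →σ 4
4 →τ 3 →σ 3
5 →τ 2 →σ 2

σ∘τ = [1 5 4 3 2]


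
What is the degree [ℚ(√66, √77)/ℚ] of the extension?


[ℚ(√66,√77):ℚ] = [ℚ(√66,√77):ℚ(√66)]·[ℚ(√66):ℚ] = 2·2 = 4

[ℚ(√66, √77)/ℚ] = 4


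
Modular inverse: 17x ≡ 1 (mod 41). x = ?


Use the extended Euclidean algorithm to write 1 = 17·s + 41·t; then s mod 41 is the inverse.
Euclidean algorithm:
  17 = 0·41 + 17
  41 = 2·17 + 7
  17 = 2·7 + 3
  7 = 2·3 + 1
  3 = 3·1 + 0
gcd(17,41) = 1
Back-substitution gives: 17·(-12) + 41·(5) = 1
So 17⁻¹ ≡ -12 ≡ 29 (mod 41)
Check: 17 × 29 = 493 ≡ 1 (mod 41) ✓

17⁻¹ ≡ 29 (mod 41)


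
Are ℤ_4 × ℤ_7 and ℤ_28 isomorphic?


Comparing ℤ_4 × ℤ_7 and ℤ_28:
gcd(4,7) = 1, so ℤ_4 × ℤ_7 ≅ ℤ_28 (CRT)

Yes, ℤ_4 × ℤ_7 ≅ ℤ_28


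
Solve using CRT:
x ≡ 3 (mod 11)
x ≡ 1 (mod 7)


m₁ = 11, m₂ = 7, gcd = 1, so CRT applies. M = m₁·m₂ = 77
Let M₁ = M/m₁ = 7, M₂ = M/m₂ = 11
Find y₁ ≡ M₁⁻¹ (mod m₁): 7⁻¹ ≡ 8 (mod 11)
Find y₂ ≡ M₂⁻¹ (mod m₂): 11⁻¹ ≡ 2 (mod 7)
x = a₁·M₁·y₁ + a₂·M₂·y₂ = 3·7·8 + 1·11·2 = 190
Reduce mod 77: x ≡ 36
Check: 36 mod 11 = 3 ✓, 36 mod 7 = 1 ✓

x ≡ 36 (mod 77)


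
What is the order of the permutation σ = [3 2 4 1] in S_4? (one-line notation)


Cycle decomposition: (1 3 4)
Cycle lengths: 3
Order = lcm(3) = 3

ord(σ) = 3


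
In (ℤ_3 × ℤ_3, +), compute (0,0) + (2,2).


Operation: componentwise addition mod (3, 3)
(0,0) + (2,2) = ((a₁+b₁) mod 3, (a₂+b₂) mod 3) with a = (0,0), b = (2,2)

(0,0) + (2,2) = (2,2)


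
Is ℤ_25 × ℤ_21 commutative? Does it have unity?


Direct product ring; commutative with unity (1,1); but (1,0)·(0,1) = (0,0) gives zero divisors, so not an integral domain
Commutative: Yes
Integral domain: No
Has unity: Yes

ℤ_25 × ℤ_21: Commutative=Yes, Unity=Yes


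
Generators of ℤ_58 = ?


g generates ℤ_n iff gcd(g,n) = 1
Prime factors of 58: 2, 29
Generators are g ∈ {1,...,57} not divisible by any of these primes.
Generators: {1, 3, 5, 7, 9, 11, 13, 15, 17, 19, 21, 23, 25, 27, 31, 33, 35, 37, 39, 41, 43, 45, 47, 49, 51, 53, 55, 57}
Number of generators = φ(58) = 28

Generators of ℤ_58 = {1, 3, 5, 7, 9, 11, 13, 15, 17, 19, 21, 23, 25, 27, 31, 33, 35, 37, 39, 41, 43, 45, 47, 49, 51, 53, 55, 57}


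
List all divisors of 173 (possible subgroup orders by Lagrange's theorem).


Lagrange's theorem: |H| divides |G|
|G| = 173
Divisors of 173: 1, 173

Possible subgroup orders: {1, 173}


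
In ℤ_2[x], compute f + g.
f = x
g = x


Add coefficients mod 2:
x^0: 0 + 0 = 0 (mod 2)
x^1: 1 + 1 = 0 (mod 2)
Result: 0

f + g = 0


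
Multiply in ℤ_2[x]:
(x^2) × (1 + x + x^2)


Expand and collect like terms; reduce coefficients mod 2:
x^0: 0·1 = 0 ≡ 0 (mod 2)
x^1: 0·1 + 0·1 = 0 ≡ 0 (mod 2)
x^2: 0·1 + 0·1 + 1·1 = 1 ≡ 1 (mod 2)
x^3: 0·1 + 1·1 = 1 ≡ 1 (mod 2)
x^4: 1·1 = 1 ≡ 1 (mod 2)
Result: x^2 + x^3 + x^4

f · g = x^2 + x^3 + x^4


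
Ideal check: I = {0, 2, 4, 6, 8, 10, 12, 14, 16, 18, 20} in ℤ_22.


Check ideal conditions for I = {0, 2, 4, 6, 8, 10, 12, 14, 16, 18, 20} in ℤ_22:
(1) I is an additive subgroup? Yes
(2) For r ∈ ℤ_22 and a ∈ I: r·a ∈ I? Yes

Yes, I is an ideal of ℤ_22


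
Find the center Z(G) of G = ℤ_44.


Z(G) = {g ∈ G | gx = xg for all x ∈ G}
ℤ_44 is abelian, so Z(G) = G

Z(ℤ_44) = ℤ_44


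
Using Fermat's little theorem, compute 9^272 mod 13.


Fermat's little theorem: if p is prime and gcd(a,p)=1, then a^(p-1) ≡ 1 (mod p)
p = 13 is prime, gcd(9,13) = 1
Reduce exponent: 272 mod 12 = 8
So 9^272 ≡ 9^8 (mod 13)
9^8 mod 13 = 3

9^272 ≡ 3 (mod 13)


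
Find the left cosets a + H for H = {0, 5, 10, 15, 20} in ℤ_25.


H = {0, 5, 10, 15, 20}, |H| = 5
Number of cosets = |G|/|H| = 25/5 = 5
0 + H = {0, 5, 10, 15, 20}
1 + H = {1, 6, 11, 16, 21}
2 + H = {2, 7, 12, 17, 22}
3 + H = {3, 8, 13, 18, 23}
4 + H = {4, 9, 14, 19, 24}

Cosets: 0+H={0,5,10,15,20}; 1+H={1,6,11,16,21}; 2+H={2,7,12,17,22}; 3+H={3,8,13,18,23}; 4+H={4,9,14,19,24}


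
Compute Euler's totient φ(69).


Factor n: 69 = 3 × 23
φ(n) = n · ∏(1 - 1/p) over distinct primes p | n
φ(69) = 69 · (1 - 1/3) · (1 - 1/23) = 44

φ(69) = 44


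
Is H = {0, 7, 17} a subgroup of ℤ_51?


Subgroup test for H = {0, 7, 17} in (ℤ_51, +):
(1) 0 ∈ H? Yes
(2) Closure: for all a,b ∈ H, (a+b) mod 51 ∈ H? No  [counterexample: 7 + 7 = 14 ∉ H]
(3) Inverses: for all a ∈ H, -a mod 51 ∈ H? No

No, H is not a subgroup of ℤ_51


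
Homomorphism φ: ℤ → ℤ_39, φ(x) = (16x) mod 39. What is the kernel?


Kernel = preimage of identity
ker(φ) = {x ∈ ℤ : 16x ≡ 0 (mod 39)}. gcd(16,39) = 1, so 16x ≡ 0 (mod 39) ⟺ x ≡ 0 (mod 39/1 = 39). Hence ker(φ) = 39ℤ

ker(φ) = 39ℤ


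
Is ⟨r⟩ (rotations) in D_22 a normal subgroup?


H = ⟨r⟩ (rotations) in D_22
The rotation subgroup ⟨r⟩ has index 2 in D_22, so it is normal

Yes, normal subgroup


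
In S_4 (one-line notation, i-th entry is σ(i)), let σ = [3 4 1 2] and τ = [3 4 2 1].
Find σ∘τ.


σ∘τ: apply τ first, then σ
1 →τ 3 →σ 1
2 →τ 4 →σ 2
3 →τ 2 →σ 4
4 →τ 1 →σ 3

σ∘τ = [1 2 4 3]


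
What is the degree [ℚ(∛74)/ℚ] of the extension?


∛74 has minimal polynomial x³ - 74 (irreducible over ℚ since 74 is not a perfect cube)

[ℚ(∛74)/ℚ] = 3


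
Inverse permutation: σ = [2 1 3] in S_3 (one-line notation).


To find σ⁻¹, swap domain and range:
σ(1) = 2 → σ⁻¹(2) = 1
σ(2) = 1 → σ⁻¹(1) = 2
σ(3) = 3 → σ⁻¹(3) = 3

σ⁻¹ = [2 1 3]


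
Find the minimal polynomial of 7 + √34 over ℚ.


Let α = 7 + √34. Then α - 7 = √34, so (α - 7)² = 34, giving α² - 14α + 15 = 0. Degree 2 and α ∉ ℚ, so this is the minimal polynomial.

Minimal polynomial: x² - 14x + 15


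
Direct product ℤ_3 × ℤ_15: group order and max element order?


|ℤ_3 × ℤ_15| = 3 × 15 = 45
Max element order = lcm(3,15) = 15
Cyclic? No (gcd=3)

|ℤ_3×ℤ_15| = 45, max element order = 15


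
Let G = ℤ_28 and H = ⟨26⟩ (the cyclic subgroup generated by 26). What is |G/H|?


|⟨26⟩| = n / gcd(26, 28) = 28 / 2 = 14
H is normal (ℤ_28 is abelian).
|G/H| = |G| / |H| = 28 / 14 = 2

|G/H| = 2


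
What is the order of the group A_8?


|A_n| = n!/2 (even permutations)
|A_8| = 8!/2 = 40320/2 = 20160

|A_8| = 20160


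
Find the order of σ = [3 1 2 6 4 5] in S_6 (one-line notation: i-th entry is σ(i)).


Cycle decomposition: (1 3 2) (4 6 5)
Cycle lengths: 3, 3
Order = lcm(3, 3) = 3

ord(σ) = 3


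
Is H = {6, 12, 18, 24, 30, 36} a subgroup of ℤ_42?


Subgroup test for H = {6, 12, 18, 24, 30, 36} in (ℤ_42, +):
(1) 0 ∈ H? No
(2) Closure: for all a,b ∈ H, (a+b) mod 42 ∈ H? No  [counterexample: 6 + 36 = 0 ∉ H]
(3) Inverses: for all a ∈ H, -a mod 42 ∈ H? Yes

No, H is not a subgroup of ℤ_42


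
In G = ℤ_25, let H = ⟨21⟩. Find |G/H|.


|⟨21⟩| = n / gcd(21, 25) = 25 / 1 = 25
H is normal (ℤ_25 is abelian).
|G/H| = |G| / |H| = 25 / 25 = 1

|G/H| = 1


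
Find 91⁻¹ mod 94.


Use the extended Euclidean algorithm to write 1 = 91·s + 94·t; then s mod 94 is the inverse.
Euclidean algorithm:
  91 = 0·94 + 91
  94 = 1·91 + 3
  91 = 30·3 + 1
  3 = 3·1 + 0
gcd(91,94) = 1
Back-substitution gives: 91·(31) + 94·(-30) = 1
So 91⁻¹ ≡ 31 ≡ 31 (mod 94)
Check: 91 × 31 = 2821 ≡ 1 (mod 94) ✓

91⁻¹ ≡ 31 (mod 94)


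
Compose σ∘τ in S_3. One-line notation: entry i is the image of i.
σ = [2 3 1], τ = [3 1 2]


σ∘τ: apply τ first, then σ
1 →τ 3 →σ 1
2 →τ 1 →σ 2
3 →τ 2 →σ 3

σ∘τ = [1 2 3]


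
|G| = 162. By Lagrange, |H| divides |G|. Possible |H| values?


Lagrange's theorem: |H| divides |G|
|G| = 162
Divisors of 162: 1, 2, 3, 6, 9, 18, 27, 54, 81, 162

Possible subgroup orders: {1, 2, 3, 6, 9, 18, 27, 54, 81, 162}


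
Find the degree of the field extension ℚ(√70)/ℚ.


√70 has minimal polynomial x² - 70 (irreducible over ℚ since 70 is squarefree)

[ℚ(√70)/ℚ] = 2


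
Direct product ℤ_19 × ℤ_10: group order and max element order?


|ℤ_19 × ℤ_10| = 19 × 10 = 190
Max element order = lcm(19,10) = 190
Cyclic? Yes (gcd=1)

|ℤ_19×ℤ_10| = 190, max element order = 190


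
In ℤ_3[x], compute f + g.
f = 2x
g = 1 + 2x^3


Add coefficients mod 3:
x^0: 0 + 1 = 1 (mod 3)
x^1: 2 + 0 = 2 (mod 3)
x^2: 0 + 0 = 0 (mod 3)
x^3: 0 + 2 = 2 (mod 3)
Result: 1 + 2x + 2x^3

f + g = 1 + 2x + 2x^3


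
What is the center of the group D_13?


Z(G) = {g ∈ G | gx = xg for all x ∈ G}
For odd n, Z(D_n) = {e}: no nontrivial rotation commutes with all reflections

Z(D_13) = {e}


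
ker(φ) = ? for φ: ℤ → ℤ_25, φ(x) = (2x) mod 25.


Kernel = preimage of identity
ker(φ) = {x ∈ ℤ : 2x ≡ 0 (mod 25)}. gcd(2,25) = 1, so 2x ≡ 0 (mod 25) ⟺ x ≡ 0 (mod 25/1 = 25). Hence ker(φ) = 25ℤ

ker(φ) = 25ℤ


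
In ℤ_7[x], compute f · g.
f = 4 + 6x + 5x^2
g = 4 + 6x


Expand and collect like terms; reduce coefficients mod 7:
x^0: 4·4 = 16 ≡ 2 (mod 7)
x^1: 4·6 + 6·4 = 48 ≡ 6 (mod 7)
x^2: 6·6 + 5·4 = 56 ≡ 0 (mod 7)
x^3: 5·6 = 30 ≡ 2 (mod 7)
Result: 2 + 6x + 2x^3

f · g = 2 + 6x + 2x^3


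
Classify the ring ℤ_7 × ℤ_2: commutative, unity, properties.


Direct product ring; commutative with unity (1,1); but (1,0)·(0,1) = (0,0) gives zero divisors, so not an integral domain
Commutative: Yes
Integral domain: No
Has unity: Yes

ℤ_7 × ℤ_2: Commutative=Yes, Unity=Yes


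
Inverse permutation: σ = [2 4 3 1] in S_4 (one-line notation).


To find σ⁻¹, swap domain and range:
σ(1) = 2 → σ⁻¹(2) = 1
σ(2) = 4 → σ⁻¹(4) = 2
σ(3) = 3 → σ⁻¹(3) = 3
σ(4) = 1 → σ⁻¹(1) = 4

σ⁻¹ = [4 1 3 2]


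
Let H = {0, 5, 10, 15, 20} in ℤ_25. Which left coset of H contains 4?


4 + H = {4 + h (mod 25) : h ∈ H}
4+0=4, 4+5=9, 4+10=14, 4+15=19, 4+20=24

4 + H = {4, 9, 14, 19, 24}


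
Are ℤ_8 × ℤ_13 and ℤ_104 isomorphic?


Comparing ℤ_8 × ℤ_13 and ℤ_104:
gcd(8,13) = 1, so ℤ_8 × ℤ_13 ≅ ℤ_104 (CRT)

Yes, ℤ_8 × ℤ_13 ≅ ℤ_104


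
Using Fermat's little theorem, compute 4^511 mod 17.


Fermat's little theorem: if p is prime and gcd(a,p)=1, then a^(p-1) ≡ 1 (mod p)
p = 17 is prime, gcd(4,17) = 1
Reduce exponent: 511 mod 16 = 15
So 4^511 ≡ 4^15 (mod 17)
4^15 mod 17 = 13

4^511 ≡ 13 (mod 17)


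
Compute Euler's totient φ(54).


Factor n: 54 = 2 × 3^3
φ(n) = n · ∏(1 - 1/p) over distinct primes p | n
φ(54) = 54 · (1 - 1/2) · (1 - 1/3) = 18

φ(54) = 18


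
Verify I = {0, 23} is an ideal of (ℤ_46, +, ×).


Check ideal conditions for I = {0, 23} in ℤ_46:
(1) I is an additive subgroup? Yes
(2) For r ∈ ℤ_46 and a ∈ I: r·a ∈ I? Yes

Yes, I is an ideal of ℤ_46


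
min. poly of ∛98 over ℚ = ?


∛98 satisfies x³ - 98 = 0, irreducible over ℚ (no rational root; 98 is not a perfect cube)

Minimal polynomial: x³ - 98


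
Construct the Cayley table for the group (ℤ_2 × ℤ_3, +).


Elements: {(0,0), (0,1), (0,2), (1,0), (1,1), (1,2)}
Operation: componentwise addition mod (2, 3)
Entry (a, b) = ((a₁+b₁) mod 2, (a₂+b₂) mod 3)

Cayley table:
      | (0,0) | (0,1) | (0,2) | (1,0) | (1,1) | (1,2)
(0,0) | (0,0) | (0,1) | (0,2) | (1,0) | (1,1) | (1,2)
(0,1) | (0,1) | (0,2) | (0,0) | (1,1) | (1,2) | (1,0)
(0,2) | (0,2) | (0,0) | (0,1) | (1,2) | (1,0) | (1,1)
(1,0) | (1,0) | (1,1) | (1,2) | (0,0) | (0,1) | (0,2)
(1,1) | (1,1) | (1,2) | (1,0) | (0,1) | (0,2) | (0,0)
(1,2) | (1,2) | (1,0) | (1,1) | (0,2) | (0,0) | (0,1)


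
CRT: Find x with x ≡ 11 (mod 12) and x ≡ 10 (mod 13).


m₁ = 12, m₂ = 13, gcd = 1, so CRT applies. M = m₁·m₂ = 156
Let M₁ = M/m₁ = 13, M₂ = M/m₂ = 12
Find y₁ ≡ M₁⁻¹ (mod m₁): 13⁻¹ ≡ 1 (mod 12)
Find y₂ ≡ M₂⁻¹ (mod m₂): 12⁻¹ ≡ 12 (mod 13)
x = a₁·M₁·y₁ + a₂·M₂·y₂ = 11·13·1 + 10·12·12 = 1583
Reduce mod 156: x ≡ 23
Check: 23 mod 12 = 11 ✓, 23 mod 13 = 10 ✓

x ≡ 23 (mod 156)


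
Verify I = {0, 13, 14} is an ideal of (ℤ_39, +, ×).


Check ideal conditions for I = {0, 13, 14} in ℤ_39:
(1) I is an additive subgroup? No
(2) For r ∈ ℤ_39 and a ∈ I: r·a ∈ I? No  [counterexample: r=2, a=13, r·a mod 39 = 26 ∉ I]

No, I is not an ideal of ℤ_39


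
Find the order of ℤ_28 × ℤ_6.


|A × B| = |A| · |B|
|ℤ_28 × ℤ_6| = 28 × 6 = 168

|ℤ_28 × ℤ_6| = 168


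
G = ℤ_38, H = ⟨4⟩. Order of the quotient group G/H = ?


|⟨4⟩| = n / gcd(4, 38) = 38 / 2 = 19
H is normal (ℤ_38 is abelian).
|G/H| = |G| / |H| = 38 / 19 = 2

|G/H| = 2


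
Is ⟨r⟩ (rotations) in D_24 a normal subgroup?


H = ⟨r⟩ (rotations) in D_24
The rotation subgroup ⟨r⟩ has index 2 in D_24, so it is normal

Yes, normal subgroup


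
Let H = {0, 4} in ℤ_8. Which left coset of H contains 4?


4 + H = {4 + h (mod 8) : h ∈ H}
4+0=4, 4+4=0
4 + H = {0, 4} = 0 + H

4 + H = {0, 4}


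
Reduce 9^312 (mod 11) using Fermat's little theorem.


Fermat's little theorem: if p is prime and gcd(a,p)=1, then a^(p-1) ≡ 1 (mod p)
p = 11 is prime, gcd(9,11) = 1
Reduce exponent: 312 mod 10 = 2
So 9^312 ≡ 9^2 (mod 11)
9^2 mod 11 = 4

9^312 ≡ 4 (mod 11)


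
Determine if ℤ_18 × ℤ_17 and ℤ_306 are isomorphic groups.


Comparing ℤ_18 × ℤ_17 and ℤ_306:
gcd(18,17) = 1, so ℤ_18 × ℤ_17 ≅ ℤ_306 (CRT)

Yes, ℤ_18 × ℤ_17 ≅ ℤ_306


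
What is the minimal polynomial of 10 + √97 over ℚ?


Let α = 10 + √97. Then α - 10 = √97, so (α - 10)² = 97, giving α² - 20α + 3 = 0. Degree 2 and α ∉ ℚ, so this is the minimal polynomial.

Minimal polynomial: x² - 20x + 3


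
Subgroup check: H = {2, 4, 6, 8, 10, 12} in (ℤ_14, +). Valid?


Subgroup test for H = {2, 4, 6, 8, 10, 12} in (ℤ_14, +):
(1) 0 ∈ H? No
(2) Closure: for all a,b ∈ H, (a+b) mod 14 ∈ H? No  [counterexample: 2 + 12 = 0 ∉ H]
(3) Inverses: for all a ∈ H, -a mod 14 ∈ H? Yes

No, H is not a subgroup of ℤ_14


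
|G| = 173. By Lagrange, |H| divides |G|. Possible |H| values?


Lagrange's theorem: |H| divides |G|
|G| = 173
Divisors of 173: 1, 173

Possible subgroup orders: {1, 173}


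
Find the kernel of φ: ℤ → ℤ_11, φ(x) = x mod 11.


Kernel = preimage of identity
ker(φ) = {x ∈ ℤ : x ≡ 0 (mod 11)} = 11ℤ = {0, ±11, ±22, ...}

ker(φ) = 11ℤ


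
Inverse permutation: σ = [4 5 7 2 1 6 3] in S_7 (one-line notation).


To find σ⁻¹, swap domain and range:
σ(1) = 4 → σ⁻¹(4) = 1
σ(2) = 5 → σ⁻¹(5) = 2
σ(3) = 7 → σ⁻¹(7) = 3
σ(4) = 2 → σ⁻¹(2) = 4
σ(5) = 1 → σ⁻¹(1) = 5
σ(6) = 6 → σ⁻¹(6) = 6
σ(7) = 3 → σ⁻¹(3) = 7

σ⁻¹ = [5 4 7 1 2 6 3]


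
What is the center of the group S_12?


Z(G) = {g ∈ G | gx = xg for all x ∈ G}
S_n is non-abelian for n ≥ 3; Z(S_12) is trivial

Z(S_12) = {e}


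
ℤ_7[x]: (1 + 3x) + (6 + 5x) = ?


Add coefficients mod 7:
x^0: 1 + 6 = 0 (mod 7)
x^1: 3 + 5 = 1 (mod 7)
Result: x

f + g = x


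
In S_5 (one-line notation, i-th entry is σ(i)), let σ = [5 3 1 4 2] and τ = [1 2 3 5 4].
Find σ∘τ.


σ∘τ: apply τ first, then σ
1 →τ 1 →σ 5
2 →τ 2 →σ 3
3 →τ 3 →σ 1
4 →τ 5 →σ 2
5 →τ 4 →σ 4

σ∘τ = [5 3 1 2 4]


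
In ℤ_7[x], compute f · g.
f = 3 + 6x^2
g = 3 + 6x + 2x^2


Expand and collect like terms; reduce coefficients mod 7:
x^0: 3·3 = 9 ≡ 2 (mod 7)
x^1: 3·6 + 0·3 = 18 ≡ 4 (mod 7)
x^2: 3·2 + 0·6 + 6·3 = 24 ≡ 3 (mod 7)
x^3: 0·2 + 6·6 = 36 ≡ 1 (mod 7)
x^4: 6·2 = 12 ≡ 5 (mod 7)
Result: 2 + 4x + 3x^2 + x^3 + 5x^4

f · g = 2 + 4x + 3x^2 + x^3 + 5x^4


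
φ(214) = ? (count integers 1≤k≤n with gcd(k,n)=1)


Factor n: 214 = 2 × 107
φ(n) = n · ∏(1 - 1/p) over distinct primes p | n
φ(214) = 214 · (1 - 1/2) · (1 - 1/107) = 106

φ(214) = 106


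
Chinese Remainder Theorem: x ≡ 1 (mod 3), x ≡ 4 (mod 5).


m₁ = 3, m₂ = 5, gcd = 1, so CRT applies. M = m₁·m₂ = 15
Let M₁ = M/m₁ = 5, M₂ = M/m₂ = 3
Find y₁ ≡ M₁⁻¹ (mod m₁): 5⁻¹ ≡ 2 (mod 3)
Find y₂ ≡ M₂⁻¹ (mod m₂): 3⁻¹ ≡ 2 (mod 5)
x = a₁·M₁·y₁ + a₂·M₂·y₂ = 1·5·2 + 4·3·2 = 34
Reduce mod 15: x ≡ 4
Check: 4 mod 3 = 1 ✓, 4 mod 5 = 4 ✓

x ≡ 4 (mod 15)


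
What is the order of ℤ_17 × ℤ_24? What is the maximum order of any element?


|ℤ_17 × ℤ_24| = 17 × 24 = 408
Max element order = lcm(17,24) = 408
Cyclic? Yes (gcd=1)

|ℤ_17×ℤ_24| = 408, max element order = 408


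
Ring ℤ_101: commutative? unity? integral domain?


ℤ_101 is a commutative ring with unity 1; 101 is prime, so ℤ_101 is a field (hence an integral domain)
Commutative: Yes
Integral domain: Yes
Has unity: Yes

ℤ_101: Commutative=Yes, Unity=Yes


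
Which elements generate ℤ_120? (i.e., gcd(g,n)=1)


g generates ℤ_n iff gcd(g,n) = 1
Prime factors of 120: 2, 3, 5
Generators are g ∈ {1,...,119} not divisible by any of these primes.
Generators: {1, 7, 11, 13, 17, 19, 23, 29, 31, 37, 41, 43, 47, 49, 53, 59, 61, 67, 71, 73, 77, 79, 83, 89, 91, 97, 101, 103, 107, 109, 113, 119}
Number of generators = φ(120) = 32

Generators of ℤ_120 = {1, 7, 11, 13, 17, 19, 23, 29, 31, 37, 41, 43, 47, 49, 53, 59, 61, 67, 71, 73, 77, 79, 83, 89, 91, 97, 101, 103, 107, 109, 113, 119}


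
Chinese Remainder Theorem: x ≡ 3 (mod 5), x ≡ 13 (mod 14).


m₁ = 5, m₂ = 14, gcd = 1, so CRT applies. M = m₁·m₂ = 70
Let M₁ = M/m₁ = 14, M₂ = M/m₂ = 5
Find y₁ ≡ M₁⁻¹ (mod m₁): 14⁻¹ ≡ 4 (mod 5)
Find y₂ ≡ M₂⁻¹ (mod m₂): 5⁻¹ ≡ 3 (mod 14)
x = a₁·M₁·y₁ + a₂·M₂·y₂ = 3·14·4 + 13·5·3 = 363
Reduce mod 70: x ≡ 13
Check: 13 mod 5 = 3 ✓, 13 mod 14 = 13 ✓

x ≡ 13 (mod 70)


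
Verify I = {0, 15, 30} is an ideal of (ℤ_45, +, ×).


Check ideal conditions for I = {0, 15, 30} in ℤ_45:
(1) I is an additive subgroup? Yes
(2) For r ∈ ℤ_45 and a ∈ I: r·a ∈ I? Yes

Yes, I is an ideal of ℤ_45


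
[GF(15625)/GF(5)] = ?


GF(15625) = GF(5^6), so the extension degree is 6

[GF(15625)/GF(5)] = 6


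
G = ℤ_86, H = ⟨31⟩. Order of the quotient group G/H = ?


|⟨31⟩| = n / gcd(31, 86) = 86 / 1 = 86
H is normal (ℤ_86 is abelian).
|G/H| = |G| / |H| = 86 / 86 = 1

|G/H| = 1


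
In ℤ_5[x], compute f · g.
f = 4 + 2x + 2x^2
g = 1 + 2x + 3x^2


Expand and collect like terms; reduce coefficients mod 5:
x^0: 4·1 = 4 ≡ 4 (mod 5)
x^1: 4·2 + 2·1 = 10 ≡ 0 (mod 5)
x^2: 4·3 + 2·2 + 2·1 = 18 ≡ 3 (mod 5)
x^3: 2·3 + 2·2 = 10 ≡ 0 (mod 5)
x^4: 2·3 = 6 ≡ 1 (mod 5)
Result: 4 + 3x^2 + x^4

f · g = 4 + 3x^2 + x^4


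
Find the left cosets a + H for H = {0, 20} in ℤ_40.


H = {0, 20}, |H| = 2
Number of cosets = |G|/|H| = 40/2 = 20
0 + H = {0, 20}
1 + H = {1, 21}
2 + H = {2, 22}
3 + H = {3, 23}
4 + H = {4, 24}
5 + H = {5, 25}
6 + H = {6, 26}
7 + H = {7, 27}
8 + H = {8, 28}
9 + H = {9, 29}
10 + H = {10, 30}
11 + H = {11, 31}
12 + H = {12, 32}
13 + H = {13, 33}
14 + H = {14, 34}
15 + H = {15, 35}
16 + H = {16, 36}
17 + H = {17, 37}
18 + H = {18, 38}
19 + H = {19, 39}

Cosets: 0+H={0,20}; 1+H={1,21}; 2+H={2,22}; 3+H={3,23}; 4+H={4,24}; 5+H={5,25}; 6+H={6,26}; 7+H={7,27}; 8+H={8,28}; 9+H={9,29}; 10+H={10,30}; 11+H={11,31}; 12+H={12,32}; 13+H={13,33}; 14+H={14,34}; 15+H={15,35}; 16+H={16,36}; 17+H={17,37}; 18+H={18,38}; 19+H={19,39}


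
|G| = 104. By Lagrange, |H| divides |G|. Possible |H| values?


Lagrange's theorem: |H| divides |G|
|G| = 104
Divisors of 104: 1, 2, 4, 8, 13, 26, 52, 104

Possible subgroup orders: {1, 2, 4, 8, 13, 26, 52, 104}


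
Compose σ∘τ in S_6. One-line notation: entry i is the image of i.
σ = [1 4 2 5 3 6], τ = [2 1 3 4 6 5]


σ∘τ: apply τ first, then σ
1 →τ 2 →σ 4
2 →τ 1 →σ 1
3 →τ 3 →σ 2
4 →τ 4 →σ 5
5 →τ 6 →σ 6
6 →τ 5 →σ 3

σ∘τ = [4 1 2 5 6 3]


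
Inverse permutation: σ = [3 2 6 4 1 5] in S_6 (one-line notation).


To find σ⁻¹, swap domain and range:
σ(1) = 3 → σ⁻¹(3) = 1
σ(2) = 2 → σ⁻¹(2) = 2
σ(3) = 6 → σ⁻¹(6) = 3
σ(4) = 4 → σ⁻¹(4) = 4
σ(5) = 1 → σ⁻¹(1) = 5
σ(6) = 5 → σ⁻¹(5) = 6

σ⁻¹ = [5 2 1 4 6 3]


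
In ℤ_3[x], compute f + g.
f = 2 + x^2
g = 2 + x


Add coefficients mod 3:
x^0: 2 + 2 = 1 (mod 3)
x^1: 0 + 1 = 1 (mod 3)
x^2: 1 + 0 = 1 (mod 3)
Result: 1 + x + x^2

f + g = 1 + x + x^2


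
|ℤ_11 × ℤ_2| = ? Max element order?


|ℤ_11 × ℤ_2| = 11 × 2 = 22
Max element order = lcm(11,2) = 22
Cyclic? Yes (gcd=1)

|ℤ_11×ℤ_2| = 22, max element order = 22


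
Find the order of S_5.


|S_n| = n! (number of permutations of n symbols)
|S_5| = 5! = 120

|S_5| = 120


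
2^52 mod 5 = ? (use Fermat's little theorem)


Fermat's little theorem: if p is prime and gcd(a,p)=1, then a^(p-1) ≡ 1 (mod p)
p = 5 is prime, gcd(2,5) = 1
Reduce exponent: 52 mod 4 = 0
So 2^52 ≡ 2^0 (mod 5)
2^0 = 1

2^52 ≡ 1 (mod 5)


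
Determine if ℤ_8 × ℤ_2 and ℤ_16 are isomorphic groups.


Comparing ℤ_8 × ℤ_2 and ℤ_16:
gcd(8,2) = 2 ≠ 1. Max element order in ℤ_8×ℤ_2 is lcm(8,2) = 8 < 16, so it has no element of order 16

No, ℤ_8 × ℤ_2 ≇ ℤ_16


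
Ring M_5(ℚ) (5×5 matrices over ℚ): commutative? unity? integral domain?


Matrix multiplication is non-commutative for n ≥ 2; the identity matrix I is the unity; singular matrices give zero divisors, so not an integral domain
Commutative: No
Integral domain: No
Has unity: Yes

M_5(ℚ) (5×5 matrices over ℚ): Commutative=No, Unity=Yes


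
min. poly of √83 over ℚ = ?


√83 satisfies x² - 83 = 0, irreducible over ℚ since 83 is squarefree

Minimal polynomial: x² - 83


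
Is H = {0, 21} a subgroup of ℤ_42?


Subgroup test for H = {0, 21} in (ℤ_42, +):
(1) 0 ∈ H? Yes
(2) Closure: for all a,b ∈ H, (a+b) mod 42 ∈ H? Yes
(3) Inverses: for all a ∈ H, -a mod 42 ∈ H? Yes

Yes, H is a subgroup of ℤ_42


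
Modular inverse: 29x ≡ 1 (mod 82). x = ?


Use the extended Euclidean algorithm to write 1 = 29·s + 82·t; then s mod 82 is the inverse.
Euclidean algorithm:
  29 = 0·82 + 29
  82 = 2·29 + 24
  29 = 1·24 + 5
  24 = 4·5 + 4
  5 = 1·4 + 1
  4 = 4·1 + 0
gcd(29,82) = 1
Back-substitution gives: 29·(17) + 82·(-6) = 1
So 29⁻¹ ≡ 17 ≡ 17 (mod 82)
Check: 29 × 17 = 493 ≡ 1 (mod 82) ✓

29⁻¹ ≡ 17 (mod 82)


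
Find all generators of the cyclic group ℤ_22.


g generates ℤ_n iff gcd(g,n) = 1
Prime factors of 22: 2, 11
Generators are g ∈ {1,...,21} not divisible by any of these primes.
Generators: {1, 3, 5, 7, 9, 13, 15, 17, 19, 21}
Number of generators = φ(22) = 10

Generators of ℤ_22 = {1, 3, 5, 7, 9, 13, 15, 17, 19, 21}


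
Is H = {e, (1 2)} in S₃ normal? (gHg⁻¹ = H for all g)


H = {e, (1 2)} in S₃
(1 3)(1 2)(1 3)⁻¹ = (2 3) ∉ {e, (1 2)}, so it is not normal

No, not a normal subgroup


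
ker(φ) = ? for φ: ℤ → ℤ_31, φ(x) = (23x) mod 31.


Kernel = preimage of identity
ker(φ) = {x ∈ ℤ : 23x ≡ 0 (mod 31)}. gcd(23,31) = 1, so 23x ≡ 0 (mod 31) ⟺ x ≡ 0 (mod 31/1 = 31). Hence ker(φ) = 31ℤ

ker(φ) = 31ℤ


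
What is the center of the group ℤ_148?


Z(G) = {g ∈ G | gx = xg for all x ∈ G}
ℤ_148 is abelian, so Z(G) = G

Z(ℤ_148) = ℤ_148


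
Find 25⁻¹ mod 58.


Use the extended Euclidean algorithm to write 1 = 25·s + 58·t; then s mod 58 is the inverse.
Euclidean algorithm:
  25 = 0·58 + 25
  58 = 2·25 + 8
  25 = 3·8 + 1
  8 = 8·1 + 0
gcd(25,58) = 1
Back-substitution gives: 25·(7) + 58·(-3) = 1
So 25⁻¹ ≡ 7 ≡ 7 (mod 58)
Check: 25 × 7 = 175 ≡ 1 (mod 58) ✓

25⁻¹ ≡ 7 (mod 58)


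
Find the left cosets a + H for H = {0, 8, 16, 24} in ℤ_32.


H = {0, 8, 16, 24}, |H| = 4
Number of cosets = |G|/|H| = 32/4 = 8
0 + H = {0, 8, 16, 24}
1 + H = {1, 9, 17, 25}
2 + H = {2, 10, 18, 26}
3 + H = {3, 11, 19, 27}
4 + H = {4, 12, 20, 28}
5 + H = {5, 13, 21, 29}
6 + H = {6, 14, 22, 30}
7 + H = {7, 15, 23, 31}

Cosets: 0+H={0,8,16,24}; 1+H={1,9,17,25}; 2+H={2,10,18,26}; 3+H={3,11,19,27}; 4+H={4,12,20,28}; 5+H={5,13,21,29}; 6+H={6,14,22,30}; 7+H={7,15,23,31}


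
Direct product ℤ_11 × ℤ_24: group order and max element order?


|ℤ_11 × ℤ_24| = 11 × 24 = 264
Max element order = lcm(11,24) = 264
Cyclic? Yes (gcd=1)

|ℤ_11×ℤ_24| = 264, max element order = 264


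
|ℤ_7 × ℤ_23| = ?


|A × B| = |A| · |B|
|ℤ_7 × ℤ_23| = 7 × 23 = 161

|ℤ_7 × ℤ_23| = 161


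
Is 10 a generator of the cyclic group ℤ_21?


g generates ℤ_n iff gcd(g, n) = 1
gcd(10, 21) = 1
Since gcd = 1, 10 is a generator.

Yes, 10 generates ℤ_21


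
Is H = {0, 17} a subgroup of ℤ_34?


Subgroup test for H = {0, 17} in (ℤ_34, +):
(1) 0 ∈ H? Yes
(2) Closure: for all a,b ∈ H, (a+b) mod 34 ∈ H? Yes
(3) Inverses: for all a ∈ H, -a mod 34 ∈ H? Yes

Yes, H is a subgroup of ℤ_34


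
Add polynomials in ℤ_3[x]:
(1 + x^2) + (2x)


Add coefficients mod 3:
x^0: 1 + 0 = 1 (mod 3)
x^1: 0 + 2 = 2 (mod 3)
x^2: 1 + 0 = 1 (mod 3)
Result: 1 + 2x + x^2

f + g = 1 + 2x + x^2


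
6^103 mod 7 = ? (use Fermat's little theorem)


Fermat's little theorem: if p is prime and gcd(a,p)=1, then a^(p-1) ≡ 1 (mod p)
p = 7 is prime, gcd(6,7) = 1
Reduce exponent: 103 mod 6 = 1
So 6^103 ≡ 6^1 (mod 7)
6^1 mod 7 = 6

6^103 ≡ 6 (mod 7)


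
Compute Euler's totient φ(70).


Factor n: 70 = 2 × 5 × 7
φ(n) = n · ∏(1 - 1/p) over distinct primes p | n
φ(70) = 70 · (1 - 1/2) · (1 - 1/5) · (1 - 1/7) = 24

φ(70) = 24


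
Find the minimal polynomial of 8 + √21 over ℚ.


Let α = 8 + √21. Then α - 8 = √21, so (α - 8)² = 21, giving α² - 16α + 43 = 0. Degree 2 and α ∉ ℚ, so this is the minimal polynomial.

Minimal polynomial: x² - 16x + 43


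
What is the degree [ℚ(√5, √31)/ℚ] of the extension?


[ℚ(√5,√31):ℚ] = [ℚ(√5,√31):ℚ(√5)]·[ℚ(√5):ℚ] = 2·2 = 4

[ℚ(√5, √31)/ℚ] = 4


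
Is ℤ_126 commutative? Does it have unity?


ℤ_126 is a commutative ring with unity 1; 126 = 2×63 is composite, so 2·63 ≡ 0 gives zero divisors (not an integral domain)
Commutative: Yes
Integral domain: No
Has unity: Yes

ℤ_126: Commutative=Yes, Unity=Yes


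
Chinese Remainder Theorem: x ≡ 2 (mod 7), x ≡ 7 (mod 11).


m₁ = 7, m₂ = 11, gcd = 1, so CRT applies. M = m₁·m₂ = 77
Let M₁ = M/m₁ = 11, M₂ = M/m₂ = 7
Find y₁ ≡ M₁⁻¹ (mod m₁): 11⁻¹ ≡ 2 (mod 7)
Find y₂ ≡ M₂⁻¹ (mod m₂): 7⁻¹ ≡ 8 (mod 11)
x = a₁·M₁·y₁ + a₂·M₂·y₂ = 2·11·2 + 7·7·8 = 436
Reduce mod 77: x ≡ 51
Check: 51 mod 7 = 2 ✓, 51 mod 11 = 7 ✓

x ≡ 51 (mod 77)


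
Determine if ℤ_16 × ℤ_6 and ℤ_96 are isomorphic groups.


Comparing ℤ_16 × ℤ_6 and ℤ_96:
gcd(16,6) = 2 ≠ 1. Max element order in ℤ_16×ℤ_6 is lcm(16,6) = 48 < 96, so it has no element of order 96

No, ℤ_16 × ℤ_6 ≇ ℤ_96


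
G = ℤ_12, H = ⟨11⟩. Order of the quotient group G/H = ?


|⟨11⟩| = n / gcd(11, 12) = 12 / 1 = 12
H is normal (ℤ_12 is abelian).
|G/H| = |G| / |H| = 12 / 12 = 1

|G/H| = 1


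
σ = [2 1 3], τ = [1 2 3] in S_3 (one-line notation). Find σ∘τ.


σ∘τ: apply τ first, then σ
1 →τ 1 →σ 2
2 →τ 2 →σ 1
3 →τ 3 →σ 3

σ∘τ = [2 1 3]


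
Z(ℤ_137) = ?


Z(G) = {g ∈ G | gx = xg for all x ∈ G}
ℤ_137 is abelian, so Z(G) = G

Z(ℤ_137) = ℤ_137


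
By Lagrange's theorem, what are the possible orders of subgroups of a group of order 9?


Lagrange's theorem: |H| divides |G|
|G| = 9
Divisors of 9: 1, 3, 9

Possible subgroup orders: {1, 3, 9}


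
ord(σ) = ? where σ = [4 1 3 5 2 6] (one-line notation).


Cycle decomposition: (1 4 5 2)
Cycle lengths: 4
Order = lcm(4) = 4

ord(σ) = 4


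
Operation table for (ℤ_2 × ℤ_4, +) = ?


Elements: {(0,0), (0,1), (0,2), (0,3), (1,0), (1,1), (1,2), (1,3)}
Operation: componentwise addition mod (2, 4)
Entry (a, b) = ((a₁+b₁) mod 2, (a₂+b₂) mod 4)

Cayley table:
      | (0,0) | (0,1) | (0,2) | (0,3) | (1,0) | (1,1) | (1,2) | (1,3)
(0,0) | (0,0) | (0,1) | (0,2) | (0,3) | (1,0) | (1,1) | (1,2) | (1,3)
(0,1) | (0,1) | (0,2) | (0,3) | (0,0) | (1,1) | (1,2) | (1,3) | (1,0)
(0,2) | (0,2) | (0,3) | (0,0) | (0,1) | (1,2) | (1,3) | (1,0) | (1,1)
(0,3) | (0,3) | (0,0) | (0,1) | (0,2) | (1,3) | (1,0) | (1,1) | (1,2)
(1,0) | (1,0) | (1,1) | (1,2) | (1,3) | (0,0) | (0,1) | (0,2) | (0,3)
(1,1) | (1,1) | (1,2) | (1,3) | (1,0) | (0,1) | (0,2) | (0,3) | (0,0)
(1,2) | (1,2) | (1,3) | (1,0) | (1,1) | (0,2) | (0,3) | (0,0) | (0,1)
(1,3) | (1,3) | (1,0) | (1,1) | (1,2) | (0,3) | (0,0) | (0,1) | (0,2)


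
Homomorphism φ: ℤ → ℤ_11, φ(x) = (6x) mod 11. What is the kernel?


Kernel = preimage of identity
ker(φ) = {x ∈ ℤ : 6x ≡ 0 (mod 11)}. gcd(6,11) = 1, so 6x ≡ 0 (mod 11) ⟺ x ≡ 0 (mod 11/1 = 11). Hence ker(φ) = 11ℤ

ker(φ) = 11ℤ


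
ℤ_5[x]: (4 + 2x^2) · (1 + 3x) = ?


Expand and collect like terms; reduce coefficients mod 5:
x^0: 4·1 = 4 ≡ 4 (mod 5)
x^1: 4·3 + 0·1 = 12 ≡ 2 (mod 5)
x^2: 0·3 + 2·1 = 2 ≡ 2 (mod 5)
x^3: 2·3 = 6 ≡ 1 (mod 5)
Result: 4 + 2x + 2x^2 + x^3

f · g = 4 + 2x + 2x^2 + x^3


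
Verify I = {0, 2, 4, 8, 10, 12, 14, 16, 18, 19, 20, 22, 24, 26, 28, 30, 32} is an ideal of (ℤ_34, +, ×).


Check ideal conditions for I = {0, 2, 4, 8, 10, 12, 14, 16, 18, 19, 20, 22, 24, 26, 28, 30, 32} in ℤ_34:
(1) I is an additive subgroup? No
(2) For r ∈ ℤ_34 and a ∈ I: r·a ∈ I? No  [counterexample: r=2, a=20, r·a mod 34 = 6 ∉ I]

No, I is not an ideal of ℤ_34


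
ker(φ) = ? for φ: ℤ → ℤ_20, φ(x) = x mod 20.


Kernel = preimage of identity
ker(φ) = {x ∈ ℤ : x ≡ 0 (mod 20)} = 20ℤ = {0, ±20, ±40, ...}

ker(φ) = 20ℤ


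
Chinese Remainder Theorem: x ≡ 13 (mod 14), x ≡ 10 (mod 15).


m₁ = 14, m₂ = 15, gcd = 1, so CRT applies. M = m₁·m₂ = 210
Let M₁ = M/m₁ = 15, M₂ = M/m₂ = 14
Find y₁ ≡ M₁⁻¹ (mod m₁): 15⁻¹ ≡ 1 (mod 14)
Find y₂ ≡ M₂⁻¹ (mod m₂): 14⁻¹ ≡ 14 (mod 15)
x = a₁·M₁·y₁ + a₂·M₂·y₂ = 13·15·1 + 10·14·14 = 2155
Reduce mod 210: x ≡ 55
Check: 55 mod 14 = 13 ✓, 55 mod 15 = 10 ✓

x ≡ 55 (mod 210)


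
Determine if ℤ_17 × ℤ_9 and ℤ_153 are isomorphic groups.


Comparing ℤ_17 × ℤ_9 and ℤ_153:
gcd(17,9) = 1, so ℤ_17 × ℤ_9 ≅ ℤ_153 (CRT)

Yes, ℤ_17 × ℤ_9 ≅ ℤ_153


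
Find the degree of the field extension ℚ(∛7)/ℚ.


∛7 has minimal polynomial x³ - 7 (irreducible over ℚ since 7 is not a perfect cube)

[ℚ(∛7)/ℚ] = 3


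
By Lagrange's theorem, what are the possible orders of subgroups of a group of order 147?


Lagrange's theorem: |H| divides |G|
|G| = 147
Divisors of 147: 1, 3, 7, 21, 49, 147

Possible subgroup orders: {1, 3, 7, 21, 49, 147}


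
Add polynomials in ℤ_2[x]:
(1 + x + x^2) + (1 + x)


Add coefficients mod 2:
x^0: 1 + 1 = 0 (mod 2)
x^1: 1 + 1 = 0 (mod 2)
x^2: 1 + 0 = 1 (mod 2)
Result: x^2

f + g = x^2


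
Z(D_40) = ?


Z(G) = {g ∈ G | gx = xg for all x ∈ G}
For even n, Z(D_n) = {e, r^(n/2)}: the 180° rotation r^20 commutes with every reflection and rotation

Z(D_40) = {e, r^20}


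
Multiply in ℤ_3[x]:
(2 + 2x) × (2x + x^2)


Expand and collect like terms; reduce coefficients mod 3:
x^0: 2·0 = 0 ≡ 0 (mod 3)
x^1: 2·2 + 2·0 = 4 ≡ 1 (mod 3)
x^2: 2·1 + 2·2 = 6 ≡ 0 (mod 3)
x^3: 2·1 = 2 ≡ 2 (mod 3)
Result: x + 2x^3

f · g = x + 2x^3


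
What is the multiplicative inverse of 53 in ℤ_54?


Use the extended Euclidean algorithm to write 1 = 53·s + 54·t; then s mod 54 is the inverse.
Euclidean algorithm:
  53 = 0·54 + 53
  54 = 1·53 + 1
  53 = 53·1 + 0
gcd(53,54) = 1
Back-substitution gives: 53·(-1) + 54·(1) = 1
So 53⁻¹ ≡ -1 ≡ 53 (mod 54)
Check: 53 × 53 = 2809 ≡ 1 (mod 54) ✓

53⁻¹ ≡ 53 (mod 54)


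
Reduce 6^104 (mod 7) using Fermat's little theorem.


Fermat's little theorem: if p is prime and gcd(a,p)=1, then a^(p-1) ≡ 1 (mod p)
p = 7 is prime, gcd(6,7) = 1
Reduce exponent: 104 mod 6 = 2
So 6^104 ≡ 6^2 (mod 7)
6^2 mod 7 = 1

6^104 ≡ 1 (mod 7)


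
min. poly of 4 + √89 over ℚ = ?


Let α = 4 + √89. Then α - 4 = √89, so (α - 4)² = 89, giving α² - 8α - 73 = 0. Degree 2 and α ∉ ℚ, so this is the minimal polynomial.

Minimal polynomial: x² - 8x - 73


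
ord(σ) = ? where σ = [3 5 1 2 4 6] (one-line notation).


Cycle decomposition: (1 3) (2 5 4)
Cycle lengths: 2, 3
Order = lcm(2, 3) = 6

ord(σ) = 6
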